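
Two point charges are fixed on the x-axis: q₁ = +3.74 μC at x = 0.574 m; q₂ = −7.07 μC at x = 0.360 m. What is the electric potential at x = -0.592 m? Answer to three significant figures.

Electric potential is a scalar, so the contributions from each charge add algebraically: V = Σ kqᵢ/rᵢ.
Distances from the field point to each charge: r₁ = 1.17 m, r₂ = 0.952 m.
V = k[(3.74×10⁻⁶)/(1.17) + (-7.07×10⁻⁶)/(0.952)] = -3.79×10⁴ V.

-3.79×10⁴ V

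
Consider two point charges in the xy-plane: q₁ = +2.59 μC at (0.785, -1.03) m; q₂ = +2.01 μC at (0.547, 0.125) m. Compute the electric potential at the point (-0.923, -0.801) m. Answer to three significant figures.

2.39×10⁴ V

The total potential is the scalar sum of each charge's contribution, V = Σ kqᵢ/rᵢ.
Distances from the field point to each charge: r₁ = 1.72 m, r₂ = 1.74 m.
V = k[(2.59×10⁻⁶)/(1.72) + (2.01×10⁻⁶)/(1.74)] = 2.39×10⁴ V.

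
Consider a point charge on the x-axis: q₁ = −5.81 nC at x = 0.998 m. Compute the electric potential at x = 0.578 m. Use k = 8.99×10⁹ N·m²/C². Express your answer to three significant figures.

The total potential is the scalar sum of each charge's contribution, V = Σ kqᵢ/rᵢ.
V = k[(-5.81×10⁻⁹)/(0.420)] = -124 V.

-124 V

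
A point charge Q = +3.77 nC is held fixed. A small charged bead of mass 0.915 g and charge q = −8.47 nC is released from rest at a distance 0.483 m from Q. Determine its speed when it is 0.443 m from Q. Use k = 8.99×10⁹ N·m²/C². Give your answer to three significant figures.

Only the electrostatic force acts, so mechanical energy is conserved: ½mv² = U₁ − U₂ = kQq(1/r₁ − 1/r₂).
U₁ − U₂ = (8.99×10⁹ N·m²/C²)(3.77×10⁻⁹ C)(-8.47×10⁻⁹ C)(1/0.483 − 1/0.443) = 5.37×10⁻⁸ J.
v = √(2·5.37×10⁻⁸/9.15×10⁻⁴) = 0.0108 m/s.

0.0108 m/s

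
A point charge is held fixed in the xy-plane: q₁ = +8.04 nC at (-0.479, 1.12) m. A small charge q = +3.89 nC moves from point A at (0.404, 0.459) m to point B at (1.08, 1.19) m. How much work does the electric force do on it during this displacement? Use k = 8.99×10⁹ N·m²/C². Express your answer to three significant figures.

7.47×10⁻⁸ J

The work done by the electric force is W_field = −ΔU = −q(V_B − V_A) = q(V_A − V_B).
At A: distance to the source charge is 1.10 m; V_A = kq₁/r = 65.5 V.
At B: distance to the source charge is 1.56 m; V_B = kq₁/r = 46.3 V.
ΔV = V_B − V_A = -19.2 V.
W_field = −qΔV = −(3.89×10⁻⁹ C)(-19.2 V) = 7.47×10⁻⁸ J.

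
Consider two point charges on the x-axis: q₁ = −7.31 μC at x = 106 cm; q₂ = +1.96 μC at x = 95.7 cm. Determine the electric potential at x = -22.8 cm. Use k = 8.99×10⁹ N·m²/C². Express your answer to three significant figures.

-3.62×10⁴ V

The total potential is the scalar sum of each charge's contribution, V = Σ kqᵢ/rᵢ.
Distances from the field point to each charge: r₁ = 1.29 m, r₂ = 1.19 m.
V = k[(-7.31×10⁻⁶)/(1.29) + (1.96×10⁻⁶)/(1.19)] = -3.62×10⁴ V.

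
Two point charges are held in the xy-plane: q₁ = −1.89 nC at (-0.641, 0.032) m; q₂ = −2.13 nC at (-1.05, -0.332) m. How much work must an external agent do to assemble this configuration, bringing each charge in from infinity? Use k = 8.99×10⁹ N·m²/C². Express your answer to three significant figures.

The assembly work is the sum of pairwise potential energies, U = Σ_{i<j} kqᵢqⱼ/rᵢⱼ.
Pair separations: r₁₂ = 0.548 m.
U = (6.61×10⁻⁸) = 6.61×10⁻⁸ J.

6.61×10⁻⁸ J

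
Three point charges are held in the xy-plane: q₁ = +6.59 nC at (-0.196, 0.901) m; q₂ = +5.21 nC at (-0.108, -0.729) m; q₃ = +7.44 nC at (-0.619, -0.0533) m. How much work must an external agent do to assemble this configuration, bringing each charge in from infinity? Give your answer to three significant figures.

The work to assemble the configuration equals its total potential energy, U = Σ kqᵢqⱼ/rᵢⱼ over all pairs.
Pair separations: r₁₂ = 1.63 m, r₁₃ = 1.04 m, r₂₃ = 0.847 m.
U = (1.89×10⁻⁷) + (4.22×10⁻⁷) + (4.11×10⁻⁷) = 1.02×10⁻⁶ J.

1.02×10⁻⁶ J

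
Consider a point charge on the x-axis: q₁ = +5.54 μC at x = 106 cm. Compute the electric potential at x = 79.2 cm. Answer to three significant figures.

Electric potential is a scalar, so the contributions from each charge add algebraically: V = Σ kqᵢ/rᵢ.
V = k[(5.54×10⁻⁶)/(0.268)] = 1.86×10⁵ V.

1.86×10⁵ V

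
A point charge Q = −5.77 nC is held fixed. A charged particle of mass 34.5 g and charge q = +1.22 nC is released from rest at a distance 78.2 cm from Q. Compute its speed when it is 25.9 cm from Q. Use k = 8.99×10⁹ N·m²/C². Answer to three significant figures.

3.08×10⁻³ m/s

Only the electrostatic force acts, so mechanical energy is conserved: ½mv² = U₁ − U₂ = kQq(1/r₁ − 1/r₂).
U₁ − U₂ = (8.99×10⁹ N·m²/C²)(-5.77×10⁻⁹ C)(1.22×10⁻⁹ C)(1/0.782 − 1/0.259) = 1.63×10⁻⁷ J.
v = √(2·1.63×10⁻⁷/0.0345) = 3.08×10⁻³ m/s.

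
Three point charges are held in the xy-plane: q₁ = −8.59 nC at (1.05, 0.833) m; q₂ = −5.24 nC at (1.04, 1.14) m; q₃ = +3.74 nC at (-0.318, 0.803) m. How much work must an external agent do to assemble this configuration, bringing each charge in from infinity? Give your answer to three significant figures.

The assembly work is the sum of pairwise potential energies, U = Σ_{i<j} kqᵢqⱼ/rᵢⱼ.
Pair separations: r₁₂ = 0.307 m, r₁₃ = 1.37 m, r₂₃ = 1.40 m.
U = (1.32×10⁻⁶) + (-2.11×10⁻⁷) + (-1.26×10⁻⁷) = 9.80×10⁻⁷ J.

9.80×10⁻⁷ J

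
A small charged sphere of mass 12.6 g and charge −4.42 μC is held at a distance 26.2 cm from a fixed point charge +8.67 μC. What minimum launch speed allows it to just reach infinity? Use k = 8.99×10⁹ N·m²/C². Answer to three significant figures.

14.4 m/s

To just escape, total mechanical energy must reach zero at infinity: ½mv²_min + U = 0, so ½mv²_min = −U = |kQq|/r.
|U| = |kQq|/r = (8.99×10⁹ N·m²/C²)(8.67×10⁻⁶)(4.42×10⁻⁶)/(0.262) = 1.31 J.
v_min = √(2|U|/m) = √(2·1.31/0.0126) = 14.4 m/s.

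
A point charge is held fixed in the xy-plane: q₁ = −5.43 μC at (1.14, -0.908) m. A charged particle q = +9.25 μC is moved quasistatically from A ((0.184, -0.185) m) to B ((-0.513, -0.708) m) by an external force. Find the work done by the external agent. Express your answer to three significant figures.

For quasistatic motion the external work equals the change in potential energy: W_ext = qΔV = q(V_B − V_A).
At A: distance to the source charge is 1.20 m; V_A = kq₁/r = -4.07×10⁴ V.
At B: distance to the source charge is 1.67 m; V_B = kq₁/r = -2.93×10⁴ V.
ΔV = V_B − V_A = 1.14×10⁴ V.
W_ext = qΔV = (9.25×10⁻⁶ C)(1.14×10⁴ V) = 0.106 J.

0.106 J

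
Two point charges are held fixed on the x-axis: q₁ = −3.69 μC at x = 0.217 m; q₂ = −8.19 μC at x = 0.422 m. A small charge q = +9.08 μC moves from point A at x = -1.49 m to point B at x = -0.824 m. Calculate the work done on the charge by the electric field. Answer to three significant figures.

The work done by the electric force is W_field = −ΔU = −q(V_B − V_A) = q(V_A − V_B).
At A: distances to the source charges are 1.71 m, 1.91 m; V_A = Σ kqᵢ/rᵢ = -5.79×10⁴ V.
At B: distances to the source charges are 1.04 m, 1.25 m; V_B = Σ kqᵢ/rᵢ = -9.10×10⁴ V.
ΔV = V_B − V_A = -3.30×10⁴ V.
W_field = −qΔV = −(9.08×10⁻⁶ C)(-3.30×10⁴ V) = 0.300 J.

0.300 J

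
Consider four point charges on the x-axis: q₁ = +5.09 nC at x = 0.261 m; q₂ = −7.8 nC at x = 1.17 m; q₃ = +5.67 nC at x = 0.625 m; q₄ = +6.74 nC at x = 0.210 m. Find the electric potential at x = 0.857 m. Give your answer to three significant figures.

Electric potential is a scalar, so the contributions from each charge add algebraically: V = Σ kqᵢ/rᵢ.
Distances from the field point to each charge: r₁ = 0.596 m, r₂ = 0.313 m, r₃ = 0.232 m, r₄ = 0.647 m.
V = k[(5.09×10⁻⁹)/(0.596) + (-7.80×10⁻⁹)/(0.313) + (5.67×10⁻⁹)/(0.232) + (6.74×10⁻⁹)/(0.647)] = 166 V.

166 V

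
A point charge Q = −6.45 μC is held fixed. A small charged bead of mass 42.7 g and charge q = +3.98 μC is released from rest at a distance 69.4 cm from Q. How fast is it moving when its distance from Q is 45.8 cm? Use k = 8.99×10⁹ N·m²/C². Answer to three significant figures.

Only the electrostatic force acts, so mechanical energy is conserved: ½mv² = U₁ − U₂ = kQq(1/r₁ − 1/r₂).
U₁ − U₂ = (8.99×10⁹ N·m²/C²)(-6.45×10⁻⁶ C)(3.98×10⁻⁶ C)(1/0.694 − 1/0.458) = 0.171 J.
v = √(2·0.171/0.0427) = 2.83 m/s.

2.83 m/s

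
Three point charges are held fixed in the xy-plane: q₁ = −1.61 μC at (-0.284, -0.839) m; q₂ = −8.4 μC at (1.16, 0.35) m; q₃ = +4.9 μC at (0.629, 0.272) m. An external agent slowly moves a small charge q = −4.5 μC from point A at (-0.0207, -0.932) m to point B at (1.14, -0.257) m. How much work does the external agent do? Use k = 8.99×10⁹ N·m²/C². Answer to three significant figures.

0.0490 J

For quasistatic motion the external work equals the change in potential energy: W_ext = qΔV = q(V_B − V_A).
At A: distances to the source charges are 0.279 m, 1.74 m, 1.37 m; V_A = Σ kqᵢ/rᵢ = -6.30×10⁴ V.
At B: distances to the source charges are 1.54 m, 0.607 m, 0.736 m; V_B = Σ kqᵢ/rᵢ = -7.39×10⁴ V.
ΔV = V_B − V_A = -1.09×10⁴ V.
W_ext = qΔV = (-4.50×10⁻⁶ C)(-1.09×10⁴ V) = 0.0490 J.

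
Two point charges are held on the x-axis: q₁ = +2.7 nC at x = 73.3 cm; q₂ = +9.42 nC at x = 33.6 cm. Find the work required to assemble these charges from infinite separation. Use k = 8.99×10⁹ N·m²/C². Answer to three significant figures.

5.76×10⁻⁷ J

The assembly work is the sum of pairwise potential energies, U = Σ_{i<j} kqᵢqⱼ/rᵢⱼ.
Pair separations: r₁₂ = 0.397 m.
U = (5.76×10⁻⁷) = 5.76×10⁻⁷ J.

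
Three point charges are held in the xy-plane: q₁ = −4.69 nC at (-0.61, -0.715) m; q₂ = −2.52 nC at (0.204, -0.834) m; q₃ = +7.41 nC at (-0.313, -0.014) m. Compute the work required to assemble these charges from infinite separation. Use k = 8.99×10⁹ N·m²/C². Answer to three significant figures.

-4.54×10⁻⁷ J

The assembly work is the sum of pairwise potential energies, U = Σ_{i<j} kqᵢqⱼ/rᵢⱼ.
Pair separations: r₁₂ = 0.823 m, r₁₃ = 0.761 m, r₂₃ = 0.969 m.
U = (1.29×10⁻⁷) + (-4.10×10⁻⁷) + (-1.73×10⁻⁷) = -4.54×10⁻⁷ J.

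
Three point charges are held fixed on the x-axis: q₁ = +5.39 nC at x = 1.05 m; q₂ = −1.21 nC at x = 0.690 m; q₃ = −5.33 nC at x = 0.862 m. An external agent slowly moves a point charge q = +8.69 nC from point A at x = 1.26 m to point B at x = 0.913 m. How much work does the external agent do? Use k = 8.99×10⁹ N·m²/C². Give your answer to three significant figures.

For quasistatic motion the external work equals the change in potential energy: W_ext = qΔV = q(V_B − V_A).
At A: distances to the source charges are 0.210 m, 0.570 m, 0.398 m; V_A = Σ kqᵢ/rᵢ = 91.3 V.
At B: distances to the source charges are 0.137 m, 0.223 m, 0.0510 m; V_B = Σ kqᵢ/rᵢ = -635 V.
ΔV = V_B − V_A = -726 V.
W_ext = qΔV = (8.69×10⁻⁹ C)(-726 V) = -6.31×10⁻⁶ J.

-6.31×10⁻⁶ J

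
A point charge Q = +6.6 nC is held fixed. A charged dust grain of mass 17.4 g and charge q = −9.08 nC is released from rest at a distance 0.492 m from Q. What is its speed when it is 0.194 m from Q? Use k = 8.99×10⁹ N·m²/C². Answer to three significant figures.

Only the electrostatic force acts, so mechanical energy is conserved: ½mv² = U₁ − U₂ = kQq(1/r₁ − 1/r₂).
U₁ − U₂ = (8.99×10⁹ N·m²/C²)(6.60×10⁻⁹ C)(-9.08×10⁻⁹ C)(1/0.492 − 1/0.194) = 1.68×10⁻⁶ J.
v = √(2·1.68×10⁻⁶/0.0174) = 0.0139 m/s.

0.0139 m/s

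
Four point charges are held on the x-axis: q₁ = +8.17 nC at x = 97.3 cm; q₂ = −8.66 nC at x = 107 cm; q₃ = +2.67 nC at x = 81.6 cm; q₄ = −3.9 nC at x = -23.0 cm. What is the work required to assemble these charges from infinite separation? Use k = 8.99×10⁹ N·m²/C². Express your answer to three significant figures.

The work to assemble the configuration equals its total potential energy, U = Σ kqᵢqⱼ/rᵢⱼ over all pairs.
Pair separations: r₁₂ = 0.0970 m, r₁₃ = 0.157 m, r₁₄ = 1.20 m, r₂₃ = 0.254 m, r₂₄ = 1.30 m, r₃₄ = 1.05 m.
Summing all 6 pair terms gives U = -6.22×10⁻⁶ J.

-6.22×10⁻⁶ J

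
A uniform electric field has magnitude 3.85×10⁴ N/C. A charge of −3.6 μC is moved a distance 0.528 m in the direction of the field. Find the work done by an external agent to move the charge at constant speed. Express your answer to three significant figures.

0.0732 J

The potential change for a displacement 0.528 m in the direction of the field is ΔV = −Ed = -2.03×10⁴ V.
W_ext = qΔV = 0.0732 J.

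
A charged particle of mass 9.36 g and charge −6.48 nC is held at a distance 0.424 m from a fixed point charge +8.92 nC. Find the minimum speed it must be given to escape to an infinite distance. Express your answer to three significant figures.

0.0162 m/s

To just escape, total mechanical energy must reach zero at infinity: ½mv²_min + U = 0, so ½mv²_min = −U = |kQq|/r.
|U| = |kQq|/r = (8.99×10⁹ N·m²/C²)(8.92×10⁻⁹)(6.48×10⁻⁹)/(0.424) = 1.23×10⁻⁶ J.
v_min = √(2|U|/m) = √(2·1.23×10⁻⁶/9.36×10⁻³) = 0.0162 m/s.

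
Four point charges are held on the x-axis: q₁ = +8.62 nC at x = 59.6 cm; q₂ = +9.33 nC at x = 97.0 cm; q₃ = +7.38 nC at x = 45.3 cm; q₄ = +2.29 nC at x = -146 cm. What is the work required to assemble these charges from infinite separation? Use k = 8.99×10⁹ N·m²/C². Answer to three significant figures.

The work to assemble the configuration equals its total potential energy, U = Σ kqᵢqⱼ/rᵢⱼ over all pairs.
Pair separations: r₁₂ = 0.374 m, r₁₃ = 0.143 m, r₁₄ = 2.06 m, r₂₃ = 0.517 m, r₂₄ = 2.43 m, r₃₄ = 1.91 m.
Summing all 6 pair terms gives U = 7.37×10⁻⁶ J.

7.37×10⁻⁶ J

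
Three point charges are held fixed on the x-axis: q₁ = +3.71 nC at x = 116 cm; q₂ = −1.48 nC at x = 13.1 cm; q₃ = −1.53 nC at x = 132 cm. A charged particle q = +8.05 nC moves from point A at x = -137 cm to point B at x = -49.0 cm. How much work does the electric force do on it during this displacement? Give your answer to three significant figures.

The work done by the electric force is W_field = −ΔU = −q(V_B − V_A) = q(V_A − V_B).
At A: distances to the source charges are 2.53 m, 1.50 m, 2.69 m; V_A = Σ kqᵢ/rᵢ = -0.795 V.
At B: distances to the source charges are 1.65 m, 0.621 m, 1.81 m; V_B = Σ kqᵢ/rᵢ = -8.81 V.
ΔV = V_B − V_A = -8.02 V.
W_field = −qΔV = −(8.05×10⁻⁹ C)(-8.02 V) = 6.45×10⁻⁸ J.

6.45×10⁻⁸ J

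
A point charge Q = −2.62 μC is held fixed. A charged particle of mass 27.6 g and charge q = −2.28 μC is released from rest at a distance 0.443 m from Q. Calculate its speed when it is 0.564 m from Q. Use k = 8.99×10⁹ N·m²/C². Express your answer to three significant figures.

1.37 m/s

Only the electrostatic force acts, so mechanical energy is conserved: ½mv² = U₁ − U₂ = kQq(1/r₁ − 1/r₂).
U₁ − U₂ = (8.99×10⁹ N·m²/C²)(-2.62×10⁻⁶ C)(-2.28×10⁻⁶ C)(1/0.443 − 1/0.564) = 0.0260 J.
v = √(2·0.0260/0.0276) = 1.37 m/s.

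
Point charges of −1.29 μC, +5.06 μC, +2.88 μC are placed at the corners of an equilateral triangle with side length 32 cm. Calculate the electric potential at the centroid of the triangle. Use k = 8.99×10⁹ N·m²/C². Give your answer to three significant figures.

The total potential is the scalar sum of each charge's contribution, V = Σ kqᵢ/rᵢ.
The distance from each vertex to the centroid is a/√3 = 0.185 m.
V = k[(-1.29×10⁻⁶)/(0.185) + (5.06×10⁻⁶)/(0.185) + (2.88×10⁻⁶)/(0.185)] = 3.24×10⁵ V.

3.24×10⁵ V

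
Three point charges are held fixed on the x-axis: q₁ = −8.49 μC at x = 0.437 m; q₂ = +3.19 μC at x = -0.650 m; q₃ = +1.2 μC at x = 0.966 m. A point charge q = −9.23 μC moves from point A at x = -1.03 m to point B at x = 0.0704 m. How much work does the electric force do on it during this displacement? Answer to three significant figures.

The work done by the electric force is W_field = −ΔU = −q(V_B − V_A) = q(V_A − V_B).
At A: distances to the source charges are 1.47 m, 0.380 m, 2.00 m; V_A = Σ kqᵢ/rᵢ = 2.88×10⁴ V.
At B: distances to the source charges are 0.367 m, 0.720 m, 0.896 m; V_B = Σ kqᵢ/rᵢ = -1.56×10⁵ V.
ΔV = V_B − V_A = -1.85×10⁵ V.
W_field = −qΔV = −(-9.23×10⁻⁶ C)(-1.85×10⁵ V) = -1.71 J.

-1.71 J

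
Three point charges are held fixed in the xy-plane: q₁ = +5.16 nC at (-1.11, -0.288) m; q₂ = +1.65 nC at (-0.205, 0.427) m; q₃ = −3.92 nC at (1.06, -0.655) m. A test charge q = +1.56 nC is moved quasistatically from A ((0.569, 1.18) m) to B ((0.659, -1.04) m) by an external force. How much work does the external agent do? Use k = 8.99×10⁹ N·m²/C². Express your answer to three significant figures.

-7.26×10⁻⁸ J

For quasistatic motion the external work equals the change in potential energy: W_ext = qΔV = q(V_B − V_A).
At A: distances to the source charges are 2.23 m, 1.08 m, 1.90 m; V_A = Σ kqᵢ/rᵢ = 16.0 V.
At B: distances to the source charges are 1.92 m, 1.70 m, 0.556 m; V_B = Σ kqᵢ/rᵢ = -30.5 V.
ΔV = V_B − V_A = -46.5 V.
W_ext = qΔV = (1.56×10⁻⁹ C)(-46.5 V) = -7.26×10⁻⁸ J.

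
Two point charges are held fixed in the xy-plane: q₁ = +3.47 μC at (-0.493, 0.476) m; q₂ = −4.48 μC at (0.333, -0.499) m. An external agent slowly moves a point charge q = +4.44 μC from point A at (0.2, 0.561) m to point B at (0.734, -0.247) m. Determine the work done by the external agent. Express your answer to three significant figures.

-0.311 J

For quasistatic motion the external work equals the change in potential energy: W_ext = qΔV = q(V_B − V_A).
At A: distances to the source charges are 0.698 m, 1.07 m; V_A = Σ kqᵢ/rᵢ = 6980 V.
At B: distances to the source charges are 1.42 m, 0.474 m; V_B = Σ kqᵢ/rᵢ = -6.31×10⁴ V.
ΔV = V_B − V_A = -7.01×10⁴ V.
W_ext = qΔV = (4.44×10⁻⁶ C)(-7.01×10⁴ V) = -0.311 J.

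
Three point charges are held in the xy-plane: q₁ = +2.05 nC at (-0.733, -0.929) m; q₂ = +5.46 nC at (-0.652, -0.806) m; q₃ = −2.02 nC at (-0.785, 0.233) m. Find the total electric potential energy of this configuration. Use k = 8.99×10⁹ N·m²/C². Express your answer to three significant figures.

5.57×10⁻⁷ J

The work to assemble the configuration equals its total potential energy, U = Σ kqᵢqⱼ/rᵢⱼ over all pairs.
Pair separations: r₁₂ = 0.147 m, r₁₃ = 1.16 m, r₂₃ = 1.05 m.
U = (6.83×10⁻⁷) + (-3.20×10⁻⁸) + (-9.47×10⁻⁸) = 5.57×10⁻⁷ J.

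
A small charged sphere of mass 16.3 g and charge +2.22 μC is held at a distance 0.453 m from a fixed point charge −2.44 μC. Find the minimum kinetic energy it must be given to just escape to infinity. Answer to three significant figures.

To just escape, total mechanical energy must reach zero at infinity: ½mv²_min + U = 0, so ½mv²_min = −U = |kQq|/r.
|U| = |kQq|/r = (8.99×10⁹ N·m²/C²)(2.44×10⁻⁶)(2.22×10⁻⁶)/(0.453) = 0.107 J.

0.107 J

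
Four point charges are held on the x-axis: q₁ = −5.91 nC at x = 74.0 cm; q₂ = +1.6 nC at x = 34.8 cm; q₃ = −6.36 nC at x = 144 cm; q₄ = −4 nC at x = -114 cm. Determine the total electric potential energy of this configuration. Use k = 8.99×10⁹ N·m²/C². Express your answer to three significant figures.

3.45×10⁻⁷ J

The assembly work is the sum of pairwise potential energies, U = Σ_{i<j} kqᵢqⱼ/rᵢⱼ.
Pair separations: r₁₂ = 0.392 m, r₁₃ = 0.700 m, r₁₄ = 1.88 m, r₂₃ = 1.09 m, r₂₄ = 1.49 m, r₃₄ = 2.58 m.
Summing all 6 pair terms gives U = 3.45×10⁻⁷ J.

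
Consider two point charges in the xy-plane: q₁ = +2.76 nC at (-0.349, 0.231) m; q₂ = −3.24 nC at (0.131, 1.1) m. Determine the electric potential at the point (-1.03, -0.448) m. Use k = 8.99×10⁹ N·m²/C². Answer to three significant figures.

Electric potential is a scalar, so the contributions from each charge add algebraically: V = Σ kqᵢ/rᵢ.
Distances from the field point to each charge: r₁ = 0.962 m, r₂ = 1.94 m.
V = k[(2.76×10⁻⁹)/(0.962) + (-3.24×10⁻⁹)/(1.94)] = 10.7 V.

10.7 V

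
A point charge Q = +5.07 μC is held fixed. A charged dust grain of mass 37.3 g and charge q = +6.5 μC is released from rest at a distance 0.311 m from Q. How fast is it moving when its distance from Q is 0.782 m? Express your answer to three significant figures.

Only the electrostatic force acts, so mechanical energy is conserved: ½mv² = U₁ − U₂ = kQq(1/r₁ − 1/r₂).
U₁ − U₂ = (8.99×10⁹ N·m²/C²)(5.07×10⁻⁶ C)(6.50×10⁻⁶ C)(1/0.311 − 1/0.782) = 0.574 J.
v = √(2·0.574/0.0373) = 5.55 m/s.

5.55 m/s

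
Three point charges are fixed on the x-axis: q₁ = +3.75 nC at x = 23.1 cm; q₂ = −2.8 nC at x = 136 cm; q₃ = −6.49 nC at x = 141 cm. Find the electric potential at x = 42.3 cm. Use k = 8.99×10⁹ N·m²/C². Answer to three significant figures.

Electric potential is a scalar, so the contributions from each charge add algebraically: V = Σ kqᵢ/rᵢ.
Distances from the field point to each charge: r₁ = 0.192 m, r₂ = 0.937 m, r₃ = 0.987 m.
V = k[(3.75×10⁻⁹)/(0.192) + (-2.80×10⁻⁹)/(0.937) + (-6.49×10⁻⁹)/(0.987)] = 89.6 V.

89.6 V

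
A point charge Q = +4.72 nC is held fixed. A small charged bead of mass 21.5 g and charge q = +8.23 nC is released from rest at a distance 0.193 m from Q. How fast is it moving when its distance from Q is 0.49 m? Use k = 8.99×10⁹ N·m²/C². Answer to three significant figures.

0.0101 m/s

Only the electrostatic force acts, so mechanical energy is conserved: ½mv² = U₁ − U₂ = kQq(1/r₁ − 1/r₂).
U₁ − U₂ = (8.99×10⁹ N·m²/C²)(4.72×10⁻⁹ C)(8.23×10⁻⁹ C)(1/0.193 − 1/0.490) = 1.10×10⁻⁶ J.
v = √(2·1.10×10⁻⁶/0.0215) = 0.0101 m/s.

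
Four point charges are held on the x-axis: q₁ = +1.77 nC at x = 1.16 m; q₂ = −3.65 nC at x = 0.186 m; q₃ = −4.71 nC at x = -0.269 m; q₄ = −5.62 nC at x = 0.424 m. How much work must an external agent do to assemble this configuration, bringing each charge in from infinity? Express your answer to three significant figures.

1.22×10⁻⁶ J

The work to assemble the configuration equals its total potential energy, U = Σ kqᵢqⱼ/rᵢⱼ over all pairs.
Pair separations: r₁₂ = 0.974 m, r₁₃ = 1.43 m, r₁₄ = 0.736 m, r₂₃ = 0.455 m, r₂₄ = 0.238 m, r₃₄ = 0.693 m.
Summing all 6 pair terms gives U = 1.22×10⁻⁶ J.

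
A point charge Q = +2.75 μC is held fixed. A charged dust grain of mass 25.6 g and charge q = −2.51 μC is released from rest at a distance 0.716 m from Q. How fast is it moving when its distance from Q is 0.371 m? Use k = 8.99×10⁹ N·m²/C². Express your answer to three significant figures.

2.51 m/s

Only the electrostatic force acts, so mechanical energy is conserved: ½mv² = U₁ − U₂ = kQq(1/r₁ − 1/r₂).
U₁ − U₂ = (8.99×10⁹ N·m²/C²)(2.75×10⁻⁶ C)(-2.51×10⁻⁶ C)(1/0.716 − 1/0.371) = 0.0806 J.
v = √(2·0.0806/0.0256) = 2.51 m/s.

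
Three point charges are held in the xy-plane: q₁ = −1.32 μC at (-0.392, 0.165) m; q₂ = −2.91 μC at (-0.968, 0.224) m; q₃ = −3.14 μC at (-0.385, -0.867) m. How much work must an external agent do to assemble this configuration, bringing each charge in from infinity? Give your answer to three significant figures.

The assembly work is the sum of pairwise potential energies, U = Σ_{i<j} kqᵢqⱼ/rᵢⱼ.
Pair separations: r₁₂ = 0.579 m, r₁₃ = 1.03 m, r₂₃ = 1.24 m.
U = (0.0596) + (0.0361) + (0.0664) = 0.162 J.

0.162 J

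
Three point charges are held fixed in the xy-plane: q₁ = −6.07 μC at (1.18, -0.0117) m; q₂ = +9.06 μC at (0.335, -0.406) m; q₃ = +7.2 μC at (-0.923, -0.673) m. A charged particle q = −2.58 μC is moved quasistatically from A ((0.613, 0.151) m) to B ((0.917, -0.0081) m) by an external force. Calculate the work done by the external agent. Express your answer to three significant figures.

0.347 J

For quasistatic motion the external work equals the change in potential energy: W_ext = qΔV = q(V_B − V_A).
At A: distances to the source charges are 0.590 m, 0.623 m, 1.74 m; V_A = Σ kqᵢ/rᵢ = 7.55×10⁴ V.
At B: distances to the source charges are 0.263 m, 0.705 m, 1.96 m; V_B = Σ kqᵢ/rᵢ = -5.89×10⁴ V.
ΔV = V_B − V_A = -1.34×10⁵ V.
W_ext = qΔV = (-2.58×10⁻⁶ C)(-1.34×10⁵ V) = 0.347 J.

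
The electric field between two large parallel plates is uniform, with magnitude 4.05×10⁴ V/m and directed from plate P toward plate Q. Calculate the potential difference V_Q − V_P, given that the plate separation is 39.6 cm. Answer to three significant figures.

In a uniform field, potential decreases in the direction of E: ΔV = −E·d for a displacement d parallel to E.
Going from P to Q is a displacement of 39.6 cm along the field, so V_Q − V_P = −Ed = -1.60×10⁴ V.

-1.60×10⁴ V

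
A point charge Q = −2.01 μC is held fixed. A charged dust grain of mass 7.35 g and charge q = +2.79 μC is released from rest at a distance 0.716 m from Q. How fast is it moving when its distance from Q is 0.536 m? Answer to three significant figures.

Only the electrostatic force acts, so mechanical energy is conserved: ½mv² = U₁ − U₂ = kQq(1/r₁ − 1/r₂).
U₁ − U₂ = (8.99×10⁹ N·m²/C²)(-2.01×10⁻⁶ C)(2.79×10⁻⁶ C)(1/0.716 − 1/0.536) = 0.0236 J.
v = √(2·0.0236/7.35×10⁻³) = 2.54 m/s.

2.54 m/s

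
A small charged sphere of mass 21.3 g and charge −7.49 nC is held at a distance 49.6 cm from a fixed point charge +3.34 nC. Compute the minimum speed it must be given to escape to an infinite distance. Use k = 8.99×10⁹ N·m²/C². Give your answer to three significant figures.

To just escape, total mechanical energy must reach zero at infinity: ½mv²_min + U = 0, so ½mv²_min = −U = |kQq|/r.
|U| = |kQq|/r = (8.99×10⁹ N·m²/C²)(3.34×10⁻⁹)(7.49×10⁻⁹)/(0.496) = 4.53×10⁻⁷ J.
v_min = √(2|U|/m) = √(2·4.53×10⁻⁷/0.0213) = 6.52×10⁻³ m/s.

6.52×10⁻³ m/s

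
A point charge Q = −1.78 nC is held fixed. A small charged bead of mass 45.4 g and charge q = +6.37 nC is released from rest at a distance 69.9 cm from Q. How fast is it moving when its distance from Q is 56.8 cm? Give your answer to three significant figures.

Only the electrostatic force acts, so mechanical energy is conserved: ½mv² = U₁ − U₂ = kQq(1/r₁ − 1/r₂).
U₁ − U₂ = (8.99×10⁹ N·m²/C²)(-1.78×10⁻⁹ C)(6.37×10⁻⁹ C)(1/0.699 − 1/0.568) = 3.36×10⁻⁸ J.
v = √(2·3.36×10⁻⁸/0.0454) = 1.22×10⁻³ m/s.

1.22×10⁻³ m/s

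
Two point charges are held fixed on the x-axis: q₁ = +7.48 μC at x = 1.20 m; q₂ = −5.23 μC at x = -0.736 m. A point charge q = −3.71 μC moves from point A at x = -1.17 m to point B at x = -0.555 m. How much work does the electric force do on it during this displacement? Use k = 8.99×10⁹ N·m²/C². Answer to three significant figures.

The work done by the electric force is W_field = −ΔU = −q(V_B − V_A) = q(V_A − V_B).
At A: distances to the source charges are 2.37 m, 0.434 m; V_A = Σ kqᵢ/rᵢ = -8.00×10⁴ V.
At B: distances to the source charges are 1.75 m, 0.181 m; V_B = Σ kqᵢ/rᵢ = -2.21×10⁵ V.
ΔV = V_B − V_A = -1.41×10⁵ V.
W_field = −qΔV = −(-3.71×10⁻⁶ C)(-1.41×10⁵ V) = -0.525 J.

-0.525 J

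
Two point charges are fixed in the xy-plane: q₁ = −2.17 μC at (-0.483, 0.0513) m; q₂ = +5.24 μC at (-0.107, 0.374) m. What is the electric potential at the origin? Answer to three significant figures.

8.09×10⁴ V

The total potential is the scalar sum of each charge's contribution, V = Σ kqᵢ/rᵢ.
Distances from the field point to each charge: r₁ = 0.486 m, r₂ = 0.389 m.
V = k[(-2.17×10⁻⁶)/(0.486) + (5.24×10⁻⁶)/(0.389)] = 8.09×10⁴ V.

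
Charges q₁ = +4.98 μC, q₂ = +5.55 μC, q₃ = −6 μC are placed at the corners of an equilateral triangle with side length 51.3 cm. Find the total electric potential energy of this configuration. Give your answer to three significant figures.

The work to assemble the configuration equals its total potential energy, U = Σ kqᵢqⱼ/rᵢⱼ over all pairs.
All three pair separations equal the side length, 0.513 m.
U = (0.484) + (-0.524) + (-0.584) = -0.623 J.

-0.623 J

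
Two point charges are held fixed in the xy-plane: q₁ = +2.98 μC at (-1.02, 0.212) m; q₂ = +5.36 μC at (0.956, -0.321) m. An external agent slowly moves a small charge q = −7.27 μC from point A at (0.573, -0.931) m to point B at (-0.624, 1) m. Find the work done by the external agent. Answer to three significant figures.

For quasistatic motion the external work equals the change in potential energy: W_ext = qΔV = q(V_B − V_A).
At A: distances to the source charges are 1.96 m, 0.720 m; V_A = Σ kqᵢ/rᵢ = 8.06×10⁴ V.
At B: distances to the source charges are 0.882 m, 2.06 m; V_B = Σ kqᵢ/rᵢ = 5.38×10⁴ V.
ΔV = V_B − V_A = -2.68×10⁴ V.
W_ext = qΔV = (-7.27×10⁻⁶ C)(-2.68×10⁴ V) = 0.195 J.

0.195 J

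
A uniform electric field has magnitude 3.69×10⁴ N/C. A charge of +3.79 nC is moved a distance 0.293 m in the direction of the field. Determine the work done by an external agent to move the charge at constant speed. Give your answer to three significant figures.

The potential change for a displacement 0.293 m in the direction of the field is ΔV = −Ed = -1.08×10⁴ V.
W_ext = qΔV = -4.10×10⁻⁵ J.

-4.10×10⁻⁵ J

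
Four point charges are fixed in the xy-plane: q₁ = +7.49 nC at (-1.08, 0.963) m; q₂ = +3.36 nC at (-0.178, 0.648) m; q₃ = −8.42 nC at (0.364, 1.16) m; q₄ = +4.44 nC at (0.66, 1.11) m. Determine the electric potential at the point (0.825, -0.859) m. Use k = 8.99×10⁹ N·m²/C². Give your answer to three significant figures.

The total potential is the scalar sum of each charge's contribution, V = Σ kqᵢ/rᵢ.
Distances from the field point to each charge: r₁ = 2.64 m, r₂ = 1.81 m, r₃ = 2.07 m, r₄ = 1.98 m.
V = k[(7.49×10⁻⁹)/(2.64) + (3.36×10⁻⁹)/(1.81) + (-8.42×10⁻⁹)/(2.07) + (4.44×10⁻⁹)/(1.98)] = 25.9 V.

25.9 V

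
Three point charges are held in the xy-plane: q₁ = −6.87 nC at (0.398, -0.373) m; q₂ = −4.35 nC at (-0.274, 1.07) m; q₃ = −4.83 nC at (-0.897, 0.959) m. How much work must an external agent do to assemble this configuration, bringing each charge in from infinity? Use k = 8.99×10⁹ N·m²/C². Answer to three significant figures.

6.28×10⁻⁷ J

The assembly work is the sum of pairwise potential energies, U = Σ_{i<j} kqᵢqⱼ/rᵢⱼ.
Pair separations: r₁₂ = 1.59 m, r₁₃ = 1.86 m, r₂₃ = 0.633 m.
U = (1.69×10⁻⁷) + (1.61×10⁻⁷) + (2.98×10⁻⁷) = 6.28×10⁻⁷ J.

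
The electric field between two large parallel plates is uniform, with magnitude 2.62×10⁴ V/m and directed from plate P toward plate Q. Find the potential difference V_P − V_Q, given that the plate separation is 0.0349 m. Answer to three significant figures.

In a uniform field, potential decreases in the direction of E: ΔV = −E·d for a displacement d parallel to E.
Going from Q to P is a displacement of 0.0349 m opposite to the field, so V_P − V_Q = +Ed = 914 V.

914 V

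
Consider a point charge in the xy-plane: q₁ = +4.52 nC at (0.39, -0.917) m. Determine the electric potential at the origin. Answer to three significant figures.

Electric potential is a scalar, so the contributions from each charge add algebraically: V = Σ kqᵢ/rᵢ.
Distances from the field point to each charge: r₁ = 0.996 m.
V = k[(4.52×10⁻⁹)/(0.996)] = 40.8 V.

40.8 V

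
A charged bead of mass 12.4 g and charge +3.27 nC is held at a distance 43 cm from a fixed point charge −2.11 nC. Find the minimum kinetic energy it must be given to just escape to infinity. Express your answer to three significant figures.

1.44×10⁻⁷ J

To just escape, total mechanical energy must reach zero at infinity: ½mv²_min + U = 0, so ½mv²_min = −U = |kQq|/r.
|U| = |kQq|/r = (8.99×10⁹ N·m²/C²)(2.11×10⁻⁹)(3.27×10⁻⁹)/(0.430) = 1.44×10⁻⁷ J.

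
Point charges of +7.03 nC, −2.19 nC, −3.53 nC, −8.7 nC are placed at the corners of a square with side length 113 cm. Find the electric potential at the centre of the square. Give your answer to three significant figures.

Electric potential is a scalar, so the contributions from each charge add algebraically: V = Σ kqᵢ/rᵢ.
The distance from each corner to the centre is a√2/2 = 0.799 m.
V = k[(7.03×10⁻⁹)/(0.799) + (-2.19×10⁻⁹)/(0.799) + (-3.53×10⁻⁹)/(0.799) + (-8.70×10⁻⁹)/(0.799)] = -83.1 V.

-83.1 V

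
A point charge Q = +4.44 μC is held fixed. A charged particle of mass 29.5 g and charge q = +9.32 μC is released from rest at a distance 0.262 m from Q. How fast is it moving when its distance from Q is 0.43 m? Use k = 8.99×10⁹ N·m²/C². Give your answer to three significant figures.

6.13 m/s

Only the electrostatic force acts, so mechanical energy is conserved: ½mv² = U₁ − U₂ = kQq(1/r₁ − 1/r₂).
U₁ − U₂ = (8.99×10⁹ N·m²/C²)(4.44×10⁻⁶ C)(9.32×10⁻⁶ C)(1/0.262 − 1/0.430) = 0.555 J.
v = √(2·0.555/0.0295) = 6.13 m/s.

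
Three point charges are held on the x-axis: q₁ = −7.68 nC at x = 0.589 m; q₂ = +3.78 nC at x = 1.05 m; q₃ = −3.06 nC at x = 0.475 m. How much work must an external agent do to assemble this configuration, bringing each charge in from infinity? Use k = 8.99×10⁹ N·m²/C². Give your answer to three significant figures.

The work to assemble the configuration equals its total potential energy, U = Σ kqᵢqⱼ/rᵢⱼ over all pairs.
Pair separations: r₁₂ = 0.461 m, r₁₃ = 0.114 m, r₂₃ = 0.575 m.
U = (-5.66×10⁻⁷) + (1.85×10⁻⁶) + (-1.81×10⁻⁷) = 1.11×10⁻⁶ J.

1.11×10⁻⁶ J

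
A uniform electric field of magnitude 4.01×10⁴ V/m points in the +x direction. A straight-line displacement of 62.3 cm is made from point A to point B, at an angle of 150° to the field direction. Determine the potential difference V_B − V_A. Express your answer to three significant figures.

2.16×10⁴ V

Only the component of displacement along E changes the potential: ΔV = −E·d·cosθ.
ΔV = −(4.01×10⁴ V/m)(0.623 m)cos150° = 2.16×10⁴ V.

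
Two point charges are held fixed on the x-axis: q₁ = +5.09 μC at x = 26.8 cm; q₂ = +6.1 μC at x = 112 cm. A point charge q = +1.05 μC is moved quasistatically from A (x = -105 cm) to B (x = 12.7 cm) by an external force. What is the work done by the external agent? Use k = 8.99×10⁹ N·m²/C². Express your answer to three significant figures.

For quasistatic motion the external work equals the change in potential energy: W_ext = qΔV = q(V_B − V_A).
At A: distances to the source charges are 1.32 m, 2.17 m; V_A = Σ kqᵢ/rᵢ = 6.00×10⁴ V.
At B: distances to the source charges are 0.141 m, 0.993 m; V_B = Σ kqᵢ/rᵢ = 3.80×10⁵ V.
ΔV = V_B − V_A = 3.20×10⁵ V.
W_ext = qΔV = (1.05×10⁻⁶ C)(3.20×10⁵ V) = 0.336 J.

0.336 J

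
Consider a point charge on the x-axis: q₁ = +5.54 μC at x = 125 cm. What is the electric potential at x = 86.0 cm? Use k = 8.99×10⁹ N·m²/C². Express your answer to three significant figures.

1.28×10⁵ V

Electric potential is a scalar, so the contributions from each charge add algebraically: V = Σ kqᵢ/rᵢ.
V = k[(5.54×10⁻⁶)/(0.390)] = 1.28×10⁵ V.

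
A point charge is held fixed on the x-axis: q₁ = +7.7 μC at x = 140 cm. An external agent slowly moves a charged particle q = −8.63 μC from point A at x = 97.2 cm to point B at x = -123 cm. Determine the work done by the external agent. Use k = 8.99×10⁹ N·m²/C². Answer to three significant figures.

For quasistatic motion the external work equals the change in potential energy: W_ext = qΔV = q(V_B − V_A).
At A: distance to the source charge is 0.428 m; V_A = kq₁/r = 1.62×10⁵ V.
At B: distance to the source charge is 2.63 m; V_B = kq₁/r = 2.63×10⁴ V.
ΔV = V_B − V_A = -1.35×10⁵ V.
W_ext = qΔV = (-8.63×10⁻⁶ C)(-1.35×10⁵ V) = 1.17 J.

1.17 J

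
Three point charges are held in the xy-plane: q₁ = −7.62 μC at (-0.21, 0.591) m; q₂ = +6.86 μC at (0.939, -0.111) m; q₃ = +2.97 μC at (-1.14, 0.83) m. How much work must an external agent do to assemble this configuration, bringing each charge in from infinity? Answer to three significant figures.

The assembly work is the sum of pairwise potential energies, U = Σ_{i<j} kqᵢqⱼ/rᵢⱼ.
Pair separations: r₁₂ = 1.35 m, r₁₃ = 0.960 m, r₂₃ = 2.28 m.
U = (-0.349) + (-0.212) + (0.0803) = -0.481 J.

-0.481 J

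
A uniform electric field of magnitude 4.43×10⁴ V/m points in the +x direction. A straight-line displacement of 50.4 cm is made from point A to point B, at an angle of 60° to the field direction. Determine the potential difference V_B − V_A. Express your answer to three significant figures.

-1.12×10⁴ V

Only the component of displacement along E changes the potential: ΔV = −E·d·cosθ.
ΔV = −(4.43×10⁴ V/m)(0.504 m)cos60° = -1.12×10⁴ V.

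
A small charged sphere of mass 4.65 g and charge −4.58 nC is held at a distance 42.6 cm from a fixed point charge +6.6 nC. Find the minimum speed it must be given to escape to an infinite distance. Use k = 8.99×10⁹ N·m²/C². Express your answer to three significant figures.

To just escape, total mechanical energy must reach zero at infinity: ½mv²_min + U = 0, so ½mv²_min = −U = |kQq|/r.
|U| = |kQq|/r = (8.99×10⁹ N·m²/C²)(6.60×10⁻⁹)(4.58×10⁻⁹)/(0.426) = 6.38×10⁻⁷ J.
v_min = √(2|U|/m) = √(2·6.38×10⁻⁷/4.65×10⁻³) = 0.0166 m/s.

0.0166 m/s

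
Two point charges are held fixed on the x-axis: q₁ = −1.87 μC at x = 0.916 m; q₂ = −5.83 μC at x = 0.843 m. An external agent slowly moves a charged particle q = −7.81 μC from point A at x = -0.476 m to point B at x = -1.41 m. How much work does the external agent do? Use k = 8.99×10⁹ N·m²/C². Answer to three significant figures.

-0.167 J

For quasistatic motion the external work equals the change in potential energy: W_ext = qΔV = q(V_B − V_A).
At A: distances to the source charges are 1.39 m, 1.32 m; V_A = Σ kqᵢ/rᵢ = -5.18×10⁴ V.
At B: distances to the source charges are 2.33 m, 2.25 m; V_B = Σ kqᵢ/rᵢ = -3.05×10⁴ V.
ΔV = V_B − V_A = 2.13×10⁴ V.
W_ext = qΔV = (-7.81×10⁻⁶ C)(2.13×10⁴ V) = -0.167 J.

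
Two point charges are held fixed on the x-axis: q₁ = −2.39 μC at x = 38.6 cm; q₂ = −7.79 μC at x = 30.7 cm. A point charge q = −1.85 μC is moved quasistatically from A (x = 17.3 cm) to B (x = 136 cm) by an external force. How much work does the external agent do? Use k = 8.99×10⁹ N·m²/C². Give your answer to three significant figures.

For quasistatic motion the external work equals the change in potential energy: W_ext = qΔV = q(V_B − V_A).
At A: distances to the source charges are 0.213 m, 0.134 m; V_A = Σ kqᵢ/rᵢ = -6.24×10⁵ V.
At B: distances to the source charges are 0.974 m, 1.05 m; V_B = Σ kqᵢ/rᵢ = -8.86×10⁴ V.
ΔV = V_B − V_A = 5.35×10⁵ V.
W_ext = qΔV = (-1.85×10⁻⁶ C)(5.35×10⁵ V) = -0.990 J.

-0.990 J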